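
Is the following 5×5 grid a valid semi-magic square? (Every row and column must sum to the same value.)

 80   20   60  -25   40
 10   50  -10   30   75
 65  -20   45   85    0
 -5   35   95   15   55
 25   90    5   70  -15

Row 1: 80 + 20 + 60 + (-25) + 40 = 175.
Row 2: 10 + 50 + (-10) + 30 + 75 = 155.
Row 3: 65 + (-20) + 45 + 85 + 0 = 175.
Row 4: -5 + 35 + 95 + 15 + 55 = 195.
Row 5: 25 + 90 + 5 + 70 + (-15) = 175.
Column 1: 80 + 10 + 65 + (-5) + 25 = 175.
Column 2: 20 + 50 + (-20) + 35 + 90 = 175.
Column 3: 60 + (-10) + 45 + 95 + 5 = 195.
Column 4: -25 + 30 + 85 + 15 + 70 = 175.
Column 5: 40 + 75 + 0 + 55 + (-15) = 155.

No — column 3 sums to 195 but column 1 sums to 175.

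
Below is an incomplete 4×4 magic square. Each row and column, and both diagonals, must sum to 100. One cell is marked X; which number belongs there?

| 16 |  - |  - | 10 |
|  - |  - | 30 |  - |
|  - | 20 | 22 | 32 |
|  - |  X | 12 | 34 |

From row 3, 100 − (20 + 22 + 32) gives (3,1) = 26.
From column 3, 100 − (30 + 22 + 12) gives (1,3) = 36.
The remaining cell in column 4 is (2,4) = 100 − 76 = 24.
The remaining cell in main diagonal is (2,2) = 100 − 72 = 28.
From anti-diagonal, 100 − (10 + 30 + 20) gives (4,1) = 40.
Row 1: 16 + 36 + 10 + ? = 100, so (1,2) = 38.
Using row 2: 28 + 30 + 24 + ? → (2,1) = 100 − 82 = 18.
The remaining cell in row 4 is (4,2) = 100 − 86 = 14.

14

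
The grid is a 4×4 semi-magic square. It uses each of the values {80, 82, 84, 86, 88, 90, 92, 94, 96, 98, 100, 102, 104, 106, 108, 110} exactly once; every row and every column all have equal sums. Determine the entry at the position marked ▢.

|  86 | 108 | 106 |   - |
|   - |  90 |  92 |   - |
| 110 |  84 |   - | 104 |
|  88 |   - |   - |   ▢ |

94

The 16 entries sum to 1520, so each line sums to 1520/4 = 380.
Row 1 needs 380; the known cells sum to 300, so (1,4) = 80.
From row 3, 380 − (110 + 84 + 104) gives (3,3) = 82.
From column 1, 380 − (86 + 110 + 88) gives (2,1) = 96.
Column 2 needs 380; the known cells sum to 282, so (4,2) = 98.
Using column 3: 106 + 92 + 82 + ? → (4,3) = 380 − 280 = 100.
Using row 2: 96 + 90 + 92 + ? → (2,4) = 380 − 278 = 102.
Row 4: 88 + 98 + 100 + ? = 380, so (4,4) = 94.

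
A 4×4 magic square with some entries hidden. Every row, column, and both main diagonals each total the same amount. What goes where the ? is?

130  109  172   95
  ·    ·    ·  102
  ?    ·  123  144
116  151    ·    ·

Row 1 is complete and sums to 506; that is the magic constant.
Using column 4: 95 + 102 + 144 + ? → (4,4) = 506 − 341 = 165.
Main diagonal: 130 + 123 + 165 + ? = 506, so (2,2) = 88.
The remaining cell in row 4 is (4,3) = 506 − 432 = 74.
The remaining cell in column 2 is (3,2) = 506 − 348 = 158.
Column 3 needs 506; the known cells sum to 369, so (2,3) = 137.
Row 2 must total 506; the given cells sum to 327, so (2,1) = 179.
Row 3 must total 506; the given cells sum to 425, so (3,1) = 81.

81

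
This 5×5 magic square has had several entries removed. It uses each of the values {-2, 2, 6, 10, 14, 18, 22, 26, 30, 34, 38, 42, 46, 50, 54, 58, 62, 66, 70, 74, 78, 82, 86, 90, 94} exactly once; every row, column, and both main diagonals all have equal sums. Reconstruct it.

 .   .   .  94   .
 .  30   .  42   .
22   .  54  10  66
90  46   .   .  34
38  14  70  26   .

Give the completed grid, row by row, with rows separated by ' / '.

The 25 entries sum to 1150, so each line sums to 1150/5 = 230.
The remaining cell in row 3 is (3,2) = 230 − 152 = 78.
Using row 5: 38 + 14 + 70 + 26 + ? → (5,5) = 230 − 148 = 82.
Column 2: 30 + 78 + 46 + 14 + ? = 230, so (1,2) = 62.
The remaining cell in column 4 is (4,4) = 230 − 172 = 58.
Main diagonal must total 230; the given cells sum to 224, so (1,1) = 6.
The remaining cell in anti-diagonal is (1,5) = 230 − 180 = 50.
From row 1, 230 − (6 + 62 + 94 + 50) gives (1,3) = 18.
Row 4 must total 230; the given cells sum to 228, so (4,3) = 2.
From column 1, 230 − (6 + 22 + 90 + 38) gives (2,1) = 74.
Column 3 must total 230; the given cells sum to 144, so (2,3) = 86.
Column 5 needs 230; the known cells sum to 232, so (2,5) = -2.

6 62 18 94 50 / 74 30 86 42 -2 / 22 78 54 10 66 / 90 46 2 58 34 / 38 14 70 26 82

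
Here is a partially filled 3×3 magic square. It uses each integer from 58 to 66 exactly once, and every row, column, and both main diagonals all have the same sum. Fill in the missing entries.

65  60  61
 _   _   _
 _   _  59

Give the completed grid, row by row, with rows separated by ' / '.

The entries are 58 through 66, which sum to 558, so each line sums to 558/3 = 186.
Column 3 needs 186; the known cells sum to 120, so (2,3) = 66.
Using main diagonal: 65 + 59 + ? → (2,2) = 186 − 124 = 62.
Anti-diagonal: 61 + 62 + ? = 186, so (3,1) = 63.
Using row 2: 62 + 66 + ? → (2,1) = 186 − 128 = 58.
Row 3: 63 + 59 + ? = 186, so (3,2) = 64.

65 60 61 / 58 62 66 / 63 64 59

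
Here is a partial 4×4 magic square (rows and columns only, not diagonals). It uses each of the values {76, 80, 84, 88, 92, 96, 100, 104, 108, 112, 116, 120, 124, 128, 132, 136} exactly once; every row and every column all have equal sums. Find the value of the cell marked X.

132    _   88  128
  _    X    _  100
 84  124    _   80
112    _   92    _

The 16 entries sum to 1696, so each line sums to 1696/4 = 424.
Using row 1: 132 + 88 + 128 + ? → (1,2) = 424 − 348 = 76.
Using row 3: 84 + 124 + 80 + ? → (3,3) = 424 − 288 = 136.
Column 1 must total 424; the given cells sum to 328, so (2,1) = 96.
The remaining cell in column 3 is (2,3) = 424 − 316 = 108.
The remaining cell in column 4 is (4,4) = 424 − 308 = 116.
Using row 2: 96 + 108 + 100 + ? → (2,2) = 424 − 304 = 120.

120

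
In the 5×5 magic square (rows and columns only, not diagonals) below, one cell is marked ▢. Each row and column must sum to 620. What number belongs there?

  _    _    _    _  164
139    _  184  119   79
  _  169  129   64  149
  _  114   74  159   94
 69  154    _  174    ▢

Using row 2: 139 + 184 + 119 + 79 + ? → (2,2) = 620 − 521 = 99.
Row 3: 169 + 129 + 64 + 149 + ? = 620, so (3,1) = 109.
From row 4, 620 − (114 + 74 + 159 + 94) gives (4,1) = 179.
Column 1 needs 620; the known cells sum to 496, so (1,1) = 124.
Using column 2: 99 + 169 + 114 + 154 + ? → (1,2) = 620 − 536 = 84.
Column 4 needs 620; the known cells sum to 516, so (1,4) = 104.
Using column 5: 164 + 79 + 149 + 94 + ? → (5,5) = 620 − 486 = 134.

134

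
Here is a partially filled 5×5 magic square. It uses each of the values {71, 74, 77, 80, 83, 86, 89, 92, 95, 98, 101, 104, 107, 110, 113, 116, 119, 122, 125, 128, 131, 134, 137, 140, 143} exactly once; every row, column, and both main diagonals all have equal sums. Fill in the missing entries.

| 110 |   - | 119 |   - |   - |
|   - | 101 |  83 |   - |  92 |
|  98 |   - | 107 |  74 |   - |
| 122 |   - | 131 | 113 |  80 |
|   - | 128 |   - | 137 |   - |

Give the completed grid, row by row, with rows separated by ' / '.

110 77 119 86 143 / 134 101 83 125 92 / 98 140 107 74 116 / 122 89 131 113 80 / 71 128 95 137 104

The 25 entries sum to 2675, so each line sums to 2675/5 = 535.
Row 4 needs 535; the known cells sum to 446, so (4,2) = 89.
Column 3 must total 535; the given cells sum to 440, so (5,3) = 95.
Main diagonal: 110 + 101 + 107 + 113 + ? = 535, so (5,5) = 104.
Row 5 must total 535; the given cells sum to 464, so (5,1) = 71.
Column 1 needs 535; the known cells sum to 401, so (2,1) = 134.
Row 2: 134 + 101 + 83 + 92 + ? = 535, so (2,4) = 125.
Using column 4: 125 + 74 + 113 + 137 + ? → (1,4) = 535 − 449 = 86.
Anti-diagonal needs 535; the known cells sum to 392, so (1,5) = 143.
Row 1 must total 535; the given cells sum to 458, so (1,2) = 77.
Using column 2: 77 + 101 + 89 + 128 + ? → (3,2) = 535 − 395 = 140.
From column 5, 535 − (143 + 92 + 80 + 104) gives (3,5) = 116.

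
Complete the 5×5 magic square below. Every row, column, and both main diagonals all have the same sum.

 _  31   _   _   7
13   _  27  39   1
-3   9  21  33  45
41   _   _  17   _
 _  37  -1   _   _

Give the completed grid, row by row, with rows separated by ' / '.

Row 3 is already complete: -3 + 9 + 21 + 33 + 45 = 105, so that is the magic constant.
Using row 2: 13 + 27 + 39 + 1 + ? → (2,2) = 105 − 80 = 25.
Column 2 needs 105; the known cells sum to 102, so (4,2) = 3.
The remaining cell in anti-diagonal is (5,1) = 105 − 70 = 35.
Column 1: 13 + (-3) + 41 + 35 + ? = 105, so (1,1) = 19.
Main diagonal: 19 + 25 + 21 + 17 + ? = 105, so (5,5) = 23.
The remaining cell in row 5 is (5,4) = 105 − 94 = 11.
Column 4: 39 + 33 + 17 + 11 + ? = 105, so (1,4) = 5.
Using column 5: 7 + 1 + 45 + 23 + ? → (4,5) = 105 − 76 = 29.
Row 1 needs 105; the known cells sum to 62, so (1,3) = 43.
Row 4: 41 + 3 + 17 + 29 + ? = 105, so (4,3) = 15.

19 31 43 5 7 / 13 25 27 39 1 / -3 9 21 33 45 / 41 3 15 17 29 / 35 37 -1 11 23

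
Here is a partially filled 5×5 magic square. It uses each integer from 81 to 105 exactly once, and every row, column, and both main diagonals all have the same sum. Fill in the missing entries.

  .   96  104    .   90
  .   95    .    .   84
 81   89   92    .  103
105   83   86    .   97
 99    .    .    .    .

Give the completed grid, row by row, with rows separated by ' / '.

The entries are 81 through 105, which sum to 2325, so each line sums to 2325/5 = 465.
Using row 3: 81 + 89 + 92 + 103 + ? → (3,4) = 465 − 365 = 100.
From row 4, 465 − (105 + 83 + 86 + 97) gives (4,4) = 94.
Column 2 must total 465; the given cells sum to 363, so (5,2) = 102.
Column 5 needs 465; the known cells sum to 374, so (5,5) = 91.
Main diagonal must total 465; the given cells sum to 372, so (1,1) = 93.
Anti-diagonal: 90 + 92 + 83 + 99 + ? = 465, so (2,4) = 101.
Row 1 must total 465; the given cells sum to 383, so (1,4) = 82.
The remaining cell in column 1 is (2,1) = 465 − 378 = 87.
Using column 4: 82 + 101 + 100 + 94 + ? → (5,4) = 465 − 377 = 88.
Row 2 needs 465; the known cells sum to 367, so (2,3) = 98.
From row 5, 465 − (99 + 102 + 88 + 91) gives (5,3) = 85.

93 96 104 82 90 / 87 95 98 101 84 / 81 89 92 100 103 / 105 83 86 94 97 / 99 102 85 88 91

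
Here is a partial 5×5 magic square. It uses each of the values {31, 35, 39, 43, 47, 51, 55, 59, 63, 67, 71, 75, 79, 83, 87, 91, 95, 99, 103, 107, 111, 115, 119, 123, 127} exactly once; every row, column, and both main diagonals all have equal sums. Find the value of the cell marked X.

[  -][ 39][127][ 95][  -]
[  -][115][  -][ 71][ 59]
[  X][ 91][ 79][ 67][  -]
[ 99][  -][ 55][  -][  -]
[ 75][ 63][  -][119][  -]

The 25 entries sum to 1975, so each line sums to 1975/5 = 395.
Column 2 must total 395; the given cells sum to 308, so (4,2) = 87.
The remaining cell in column 4 is (4,4) = 395 − 352 = 43.
From anti-diagonal, 395 − (71 + 79 + 87 + 75) gives (1,5) = 83.
From row 1, 395 − (39 + 127 + 95 + 83) gives (1,1) = 51.
Row 4 must total 395; the given cells sum to 284, so (4,5) = 111.
Using main diagonal: 51 + 115 + 79 + 43 + ? → (5,5) = 395 − 288 = 107.
Row 5 needs 395; the known cells sum to 364, so (5,3) = 31.
From column 3, 395 − (127 + 79 + 55 + 31) gives (2,3) = 103.
Column 5 needs 395; the known cells sum to 360, so (3,5) = 35.
Row 2 must total 395; the given cells sum to 348, so (2,1) = 47.
From row 3, 395 − (91 + 79 + 67 + 35) gives (3,1) = 123.

123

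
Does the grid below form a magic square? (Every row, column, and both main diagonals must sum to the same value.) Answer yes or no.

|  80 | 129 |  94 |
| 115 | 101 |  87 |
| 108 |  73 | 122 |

Yes

Row 1: 80 + 129 + 94 = 303.
Row 2: 115 + 101 + 87 = 303.
Row 3: 108 + 73 + 122 = 303.
Column 1: 80 + 115 + 108 = 303.
Column 2: 129 + 101 + 73 = 303.
Column 3: 94 + 87 + 122 = 303.
Main diagonal: 80 + 101 + 122 = 303.
Anti-diagonal: 94 + 101 + 108 = 303.
All lines sum to 303.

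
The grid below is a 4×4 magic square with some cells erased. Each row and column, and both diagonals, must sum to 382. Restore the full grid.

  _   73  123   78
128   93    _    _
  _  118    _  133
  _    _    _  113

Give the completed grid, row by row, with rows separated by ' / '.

108 73 123 78 / 128 93 103 58 / 63 118 68 133 / 83 98 88 113

Using row 1: 73 + 123 + 78 + ? → (1,1) = 382 − 274 = 108.
From column 2, 382 − (73 + 93 + 118) gives (4,2) = 98.
Column 4 needs 382; the known cells sum to 324, so (2,4) = 58.
Main diagonal: 108 + 93 + 113 + ? = 382, so (3,3) = 68.
Row 2: 128 + 93 + 58 + ? = 382, so (2,3) = 103.
Row 3 needs 382; the known cells sum to 319, so (3,1) = 63.
Column 1 needs 382; the known cells sum to 299, so (4,1) = 83.
Column 3 must total 382; the given cells sum to 294, so (4,3) = 88.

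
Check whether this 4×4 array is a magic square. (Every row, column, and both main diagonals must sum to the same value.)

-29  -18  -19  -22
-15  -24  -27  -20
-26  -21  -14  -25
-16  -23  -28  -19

Row 1: -29 + (-18) + (-19) + (-22) = -88.
Row 2: -15 + (-24) + (-27) + (-20) = -86.
Row 3: -26 + (-21) + (-14) + (-25) = -86.
Row 4: -16 + (-23) + (-28) + (-19) = -86.
Column 1: -29 + (-15) + (-26) + (-16) = -86.
Column 2: -18 + (-24) + (-21) + (-23) = -86.
Column 3: -19 + (-27) + (-14) + (-28) = -88.
Column 4: -22 + (-20) + (-25) + (-19) = -86.
Main diagonal: -29 + (-24) + (-14) + (-19) = -86.
Anti-diagonal: -22 + (-27) + (-21) + (-16) = -86.

No — main diagonal sums to -86 but row 1 sums to -88.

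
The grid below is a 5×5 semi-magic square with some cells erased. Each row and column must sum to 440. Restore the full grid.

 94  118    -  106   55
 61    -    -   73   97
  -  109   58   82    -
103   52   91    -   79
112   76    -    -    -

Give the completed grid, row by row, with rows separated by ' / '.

94 118 67 106 55 / 61 85 124 73 97 / 70 109 58 82 121 / 103 52 91 115 79 / 112 76 100 64 88

Using row 1: 94 + 118 + 106 + 55 + ? → (1,3) = 440 − 373 = 67.
The remaining cell in row 4 is (4,4) = 440 − 325 = 115.
The remaining cell in column 1 is (3,1) = 440 − 370 = 70.
The remaining cell in column 2 is (2,2) = 440 − 355 = 85.
Column 4 needs 440; the known cells sum to 376, so (5,4) = 64.
Row 2 needs 440; the known cells sum to 316, so (2,3) = 124.
The remaining cell in row 3 is (3,5) = 440 − 319 = 121.
The remaining cell in column 3 is (5,3) = 440 − 340 = 100.
Column 5 needs 440; the known cells sum to 352, so (5,5) = 88.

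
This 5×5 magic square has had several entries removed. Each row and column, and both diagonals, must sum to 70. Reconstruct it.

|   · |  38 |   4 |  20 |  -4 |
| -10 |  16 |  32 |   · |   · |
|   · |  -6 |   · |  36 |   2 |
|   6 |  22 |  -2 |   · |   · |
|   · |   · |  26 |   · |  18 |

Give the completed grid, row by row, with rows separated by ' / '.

Row 1 needs 70; the known cells sum to 58, so (1,1) = 12.
Column 2 needs 70; the known cells sum to 70, so (5,2) = 0.
The remaining cell in column 3 is (3,3) = 70 − 60 = 10.
Main diagonal must total 70; the given cells sum to 56, so (4,4) = 14.
The remaining cell in row 3 is (3,1) = 70 − 42 = 28.
Row 4: 6 + 22 + (-2) + 14 + ? = 70, so (4,5) = 30.
Using column 1: 12 + (-10) + 28 + 6 + ? → (5,1) = 70 − 36 = 34.
From column 5, 70 − (-4 + 2 + 30 + 18) gives (2,5) = 24.
Using anti-diagonal: -4 + 10 + 22 + 34 + ? → (2,4) = 70 − 62 = 8.
Using row 5: 34 + 0 + 26 + 18 + ? → (5,4) = 70 − 78 = -8.

12 38 4 20 -4 / -10 16 32 8 24 / 28 -6 10 36 2 / 6 22 -2 14 30 / 34 0 26 -8 18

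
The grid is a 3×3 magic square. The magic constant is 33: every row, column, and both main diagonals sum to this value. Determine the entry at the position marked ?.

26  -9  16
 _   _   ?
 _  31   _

Using column 2: -9 + 31 + ? → (2,2) = 33 − 22 = 11.
Using main diagonal: 26 + 11 + ? → (3,3) = 33 − 37 = -4.
Anti-diagonal needs 33; the known cells sum to 27, so (3,1) = 6.
From column 1, 33 − (26 + 6) gives (2,1) = 1.
Using column 3: 16 + (-4) + ? → (2,3) = 33 − 12 = 21.

21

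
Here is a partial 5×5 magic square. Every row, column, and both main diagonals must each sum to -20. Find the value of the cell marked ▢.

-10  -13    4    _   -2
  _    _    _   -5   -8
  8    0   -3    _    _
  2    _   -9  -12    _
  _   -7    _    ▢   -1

Row 1 must total -20; the given cells sum to -21, so (1,4) = 1.
From main diagonal, -20 − (-10 + (-3) + (-12) + (-1)) gives (2,2) = 6.
Column 2 needs -20; the known cells sum to -14, so (4,2) = -6.
Anti-diagonal needs -20; the known cells sum to -16, so (5,1) = -4.
Row 4 needs -20; the known cells sum to -25, so (4,5) = 5.
Column 1 needs -20; the known cells sum to -4, so (2,1) = -16.
Using column 5: -2 + (-8) + 5 + (-1) + ? → (3,5) = -20 − (-6) = -14.
Row 2: -16 + 6 + (-5) + (-8) + ? = -20, so (2,3) = 3.
From row 3, -20 − (8 + 0 + (-3) + (-14)) gives (3,4) = -11.
Using column 3: 4 + 3 + (-3) + (-9) + ? → (5,3) = -20 − (-5) = -15.
Using column 4: 1 + (-5) + (-11) + (-12) + ? → (5,4) = -20 − (-27) = 7.

7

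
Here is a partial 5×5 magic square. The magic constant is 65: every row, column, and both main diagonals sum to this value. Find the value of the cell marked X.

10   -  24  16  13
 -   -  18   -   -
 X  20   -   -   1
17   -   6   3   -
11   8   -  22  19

Row 1 needs 65; the known cells sum to 63, so (1,2) = 2.
The remaining cell in row 5 is (5,3) = 65 − 60 = 5.
Column 3 needs 65; the known cells sum to 53, so (3,3) = 12.
Main diagonal: 10 + 12 + 3 + 19 + ? = 65, so (2,2) = 21.
The remaining cell in column 2 is (4,2) = 65 − 51 = 14.
The remaining cell in anti-diagonal is (2,4) = 65 − 50 = 15.
Using row 4: 17 + 14 + 6 + 3 + ? → (4,5) = 65 − 40 = 25.
Column 4 must total 65; the given cells sum to 56, so (3,4) = 9.
Column 5 must total 65; the given cells sum to 58, so (2,5) = 7.
Row 2: 21 + 18 + 15 + 7 + ? = 65, so (2,1) = 4.
Using row 3: 20 + 12 + 9 + 1 + ? → (3,1) = 65 − 42 = 23.

23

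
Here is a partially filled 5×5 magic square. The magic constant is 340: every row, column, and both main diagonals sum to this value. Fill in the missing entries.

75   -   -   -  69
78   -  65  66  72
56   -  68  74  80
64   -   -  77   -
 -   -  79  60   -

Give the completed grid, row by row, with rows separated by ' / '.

Row 2 needs 340; the known cells sum to 281, so (2,2) = 59.
The remaining cell in row 3 is (3,2) = 340 − 278 = 62.
Column 1 needs 340; the known cells sum to 273, so (5,1) = 67.
From column 4, 340 − (66 + 74 + 77 + 60) gives (1,4) = 63.
Main diagonal needs 340; the known cells sum to 279, so (5,5) = 61.
Anti-diagonal must total 340; the given cells sum to 270, so (4,2) = 70.
From row 5, 340 − (67 + 79 + 60 + 61) gives (5,2) = 73.
From column 2, 340 − (59 + 62 + 70 + 73) gives (1,2) = 76.
Column 5: 69 + 72 + 80 + 61 + ? = 340, so (4,5) = 58.
Row 1 must total 340; the given cells sum to 283, so (1,3) = 57.
From row 4, 340 − (64 + 70 + 77 + 58) gives (4,3) = 71.

75 76 57 63 69 / 78 59 65 66 72 / 56 62 68 74 80 / 64 70 71 77 58 / 67 73 79 60 61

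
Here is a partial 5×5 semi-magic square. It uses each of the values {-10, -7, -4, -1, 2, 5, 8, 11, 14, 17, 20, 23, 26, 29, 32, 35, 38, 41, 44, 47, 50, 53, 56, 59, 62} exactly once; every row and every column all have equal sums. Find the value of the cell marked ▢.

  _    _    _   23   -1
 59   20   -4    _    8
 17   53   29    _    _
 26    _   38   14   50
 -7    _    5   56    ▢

32

The 25 entries sum to 650, so each line sums to 650/5 = 130.
Row 2 needs 130; the known cells sum to 83, so (2,4) = 47.
Row 4 needs 130; the known cells sum to 128, so (4,2) = 2.
Using column 1: 59 + 17 + 26 + (-7) + ? → (1,1) = 130 − 95 = 35.
From column 3, 130 − (-4 + 29 + 38 + 5) gives (1,3) = 62.
Column 4 needs 130; the known cells sum to 140, so (3,4) = -10.
Using row 1: 35 + 62 + 23 + (-1) + ? → (1,2) = 130 − 119 = 11.
Row 3 needs 130; the known cells sum to 89, so (3,5) = 41.
The remaining cell in column 2 is (5,2) = 130 − 86 = 44.
The remaining cell in column 5 is (5,5) = 130 − 98 = 32.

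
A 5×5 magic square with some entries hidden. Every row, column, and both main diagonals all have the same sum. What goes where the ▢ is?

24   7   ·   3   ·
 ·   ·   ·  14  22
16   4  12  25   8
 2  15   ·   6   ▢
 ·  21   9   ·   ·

19

Row 3 is complete and sums to 65; that is the magic constant.
From column 2, 65 − (7 + 4 + 15 + 21) gives (2,2) = 18.
The remaining cell in column 4 is (5,4) = 65 − 48 = 17.
The remaining cell in main diagonal is (5,5) = 65 − 60 = 5.
From row 5, 65 − (21 + 9 + 17 + 5) gives (5,1) = 13.
From column 1, 65 − (24 + 16 + 2 + 13) gives (2,1) = 10.
Using anti-diagonal: 14 + 12 + 15 + 13 + ? → (1,5) = 65 − 54 = 11.
Row 1 needs 65; the known cells sum to 45, so (1,3) = 20.
From row 2, 65 − (10 + 18 + 14 + 22) gives (2,3) = 1.
From column 3, 65 − (20 + 1 + 12 + 9) gives (4,3) = 23.
From column 5, 65 − (11 + 22 + 8 + 5) gives (4,5) = 19.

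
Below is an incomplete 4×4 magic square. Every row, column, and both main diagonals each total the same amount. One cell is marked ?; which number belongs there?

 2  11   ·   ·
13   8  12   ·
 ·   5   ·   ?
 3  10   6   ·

4

Column 2 is complete and sums to 34; that is the magic constant.
Using row 2: 13 + 8 + 12 + ? → (2,4) = 34 − 33 = 1.
Using row 4: 3 + 10 + 6 + ? → (4,4) = 34 − 19 = 15.
The remaining cell in column 1 is (3,1) = 34 − 18 = 16.
The remaining cell in main diagonal is (3,3) = 34 − 25 = 9.
Anti-diagonal must total 34; the given cells sum to 20, so (1,4) = 14.
From row 1, 34 − (2 + 11 + 14) gives (1,3) = 7.
The remaining cell in row 3 is (3,4) = 34 − 30 = 4.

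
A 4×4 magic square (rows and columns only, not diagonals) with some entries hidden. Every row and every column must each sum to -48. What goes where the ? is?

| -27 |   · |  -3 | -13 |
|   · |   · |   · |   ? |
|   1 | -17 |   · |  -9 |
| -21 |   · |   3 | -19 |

The remaining cell in row 1 is (1,2) = -48 − (-43) = -5.
Row 3 needs -48; the known cells sum to -25, so (3,3) = -23.
The remaining cell in row 4 is (4,2) = -48 − (-37) = -11.
The remaining cell in column 1 is (2,1) = -48 − (-47) = -1.
The remaining cell in column 2 is (2,2) = -48 − (-33) = -15.
Using column 3: -3 + (-23) + 3 + ? → (2,3) = -48 − (-23) = -25.
Column 4 needs -48; the known cells sum to -41, so (2,4) = -7.

-7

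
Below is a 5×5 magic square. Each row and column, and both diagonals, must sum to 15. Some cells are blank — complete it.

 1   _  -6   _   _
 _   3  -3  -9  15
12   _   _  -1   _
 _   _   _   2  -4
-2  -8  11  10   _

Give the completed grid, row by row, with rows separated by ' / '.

Using row 2: 3 + (-3) + (-9) + 15 + ? → (2,1) = 15 − 6 = 9.
Using row 5: -2 + (-8) + 11 + 10 + ? → (5,5) = 15 − 11 = 4.
Using column 1: 1 + 9 + 12 + (-2) + ? → (4,1) = 15 − 20 = -5.
Column 4: -9 + (-1) + 2 + 10 + ? = 15, so (1,4) = 13.
The remaining cell in main diagonal is (3,3) = 15 − 10 = 5.
Column 3 must total 15; the given cells sum to 7, so (4,3) = 8.
From row 4, 15 − (-5 + 8 + 2 + (-4)) gives (4,2) = 14.
Anti-diagonal: -9 + 5 + 14 + (-2) + ? = 15, so (1,5) = 7.
From row 1, 15 − (1 + (-6) + 13 + 7) gives (1,2) = 0.
Column 2: 0 + 3 + 14 + (-8) + ? = 15, so (3,2) = 6.
From column 5, 15 − (7 + 15 + (-4) + 4) gives (3,5) = -7.

1 0 -6 13 7 / 9 3 -3 -9 15 / 12 6 5 -1 -7 / -5 14 8 2 -4 / -2 -8 11 10 4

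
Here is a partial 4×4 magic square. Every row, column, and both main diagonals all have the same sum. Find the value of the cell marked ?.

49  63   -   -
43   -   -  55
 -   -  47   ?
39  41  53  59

Row 4 is complete and sums to 192; that is the magic constant.
Column 1: 49 + 43 + 39 + ? = 192, so (3,1) = 61.
Using main diagonal: 49 + 47 + 59 + ? → (2,2) = 192 − 155 = 37.
Using row 2: 43 + 37 + 55 + ? → (2,3) = 192 − 135 = 57.
Using column 2: 63 + 37 + 41 + ? → (3,2) = 192 − 141 = 51.
Column 3 must total 192; the given cells sum to 157, so (1,3) = 35.
Anti-diagonal must total 192; the given cells sum to 147, so (1,4) = 45.
Row 3: 61 + 51 + 47 + ? = 192, so (3,4) = 33.

33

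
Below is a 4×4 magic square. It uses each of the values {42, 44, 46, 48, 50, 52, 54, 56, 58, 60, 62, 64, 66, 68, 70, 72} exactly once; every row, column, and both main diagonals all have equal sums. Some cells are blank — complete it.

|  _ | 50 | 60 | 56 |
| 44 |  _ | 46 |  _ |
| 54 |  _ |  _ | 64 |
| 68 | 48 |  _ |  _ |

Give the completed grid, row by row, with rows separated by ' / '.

62 50 60 56 / 44 72 46 66 / 54 58 52 64 / 68 48 70 42

The 16 entries sum to 912, so each line sums to 912/4 = 228.
From row 1, 228 − (50 + 60 + 56) gives (1,1) = 62.
Anti-diagonal needs 228; the known cells sum to 170, so (3,2) = 58.
Row 3: 54 + 58 + 64 + ? = 228, so (3,3) = 52.
The remaining cell in column 2 is (2,2) = 228 − 156 = 72.
Using column 3: 60 + 46 + 52 + ? → (4,3) = 228 − 158 = 70.
Using main diagonal: 62 + 72 + 52 + ? → (4,4) = 228 − 186 = 42.
Row 2: 44 + 72 + 46 + ? = 228, so (2,4) = 66.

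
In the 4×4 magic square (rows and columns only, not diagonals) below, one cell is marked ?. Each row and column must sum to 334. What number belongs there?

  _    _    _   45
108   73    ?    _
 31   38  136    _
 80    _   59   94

87

Using row 3: 31 + 38 + 136 + ? → (3,4) = 334 − 205 = 129.
Row 4: 80 + 59 + 94 + ? = 334, so (4,2) = 101.
Column 1: 108 + 31 + 80 + ? = 334, so (1,1) = 115.
Column 2: 73 + 38 + 101 + ? = 334, so (1,2) = 122.
Column 4: 45 + 129 + 94 + ? = 334, so (2,4) = 66.
Row 1 must total 334; the given cells sum to 282, so (1,3) = 52.
From row 2, 334 − (108 + 73 + 66) gives (2,3) = 87.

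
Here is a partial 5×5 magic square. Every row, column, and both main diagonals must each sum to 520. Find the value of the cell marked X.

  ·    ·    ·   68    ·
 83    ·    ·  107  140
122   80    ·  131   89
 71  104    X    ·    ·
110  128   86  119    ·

137

Row 3: 122 + 80 + 131 + 89 + ? = 520, so (3,3) = 98.
Using row 5: 110 + 128 + 86 + 119 + ? → (5,5) = 520 − 443 = 77.
Column 1 needs 520; the known cells sum to 386, so (1,1) = 134.
From column 4, 520 − (68 + 107 + 131 + 119) gives (4,4) = 95.
Main diagonal must total 520; the given cells sum to 404, so (2,2) = 116.
From anti-diagonal, 520 − (107 + 98 + 104 + 110) gives (1,5) = 101.
The remaining cell in row 2 is (2,3) = 520 − 446 = 74.
From column 2, 520 − (116 + 80 + 104 + 128) gives (1,2) = 92.
Column 5 must total 520; the given cells sum to 407, so (4,5) = 113.
Row 1: 134 + 92 + 68 + 101 + ? = 520, so (1,3) = 125.
Row 4: 71 + 104 + 95 + 113 + ? = 520, so (4,3) = 137.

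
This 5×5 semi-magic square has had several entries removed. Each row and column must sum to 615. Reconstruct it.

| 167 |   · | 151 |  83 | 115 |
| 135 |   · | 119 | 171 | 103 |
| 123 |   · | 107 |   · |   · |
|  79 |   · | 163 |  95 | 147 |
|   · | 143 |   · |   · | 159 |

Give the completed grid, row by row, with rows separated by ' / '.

Using row 1: 167 + 151 + 83 + 115 + ? → (1,2) = 615 − 516 = 99.
The remaining cell in row 2 is (2,2) = 615 − 528 = 87.
Row 4: 79 + 163 + 95 + 147 + ? = 615, so (4,2) = 131.
Column 1: 167 + 135 + 123 + 79 + ? = 615, so (5,1) = 111.
Using column 2: 99 + 87 + 131 + 143 + ? → (3,2) = 615 − 460 = 155.
Column 3: 151 + 119 + 107 + 163 + ? = 615, so (5,3) = 75.
Column 5 needs 615; the known cells sum to 524, so (3,5) = 91.
Row 3 needs 615; the known cells sum to 476, so (3,4) = 139.
The remaining cell in row 5 is (5,4) = 615 − 488 = 127.

167 99 151 83 115 / 135 87 119 171 103 / 123 155 107 139 91 / 79 131 163 95 147 / 111 143 75 127 159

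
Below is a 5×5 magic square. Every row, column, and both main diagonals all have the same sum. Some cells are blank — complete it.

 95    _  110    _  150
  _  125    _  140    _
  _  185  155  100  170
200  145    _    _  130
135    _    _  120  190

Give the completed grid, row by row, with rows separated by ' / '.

95 165 110 205 150 / 180 125 195 140 85 / 115 185 155 100 170 / 200 145 90 160 130 / 135 105 175 120 190

Anti-diagonal is already complete: 150 + 140 + 155 + 145 + 135 = 725, so that is the magic constant.
Row 3 needs 725; the known cells sum to 610, so (3,1) = 115.
Column 1: 95 + 115 + 200 + 135 + ? = 725, so (2,1) = 180.
Column 5: 150 + 170 + 130 + 190 + ? = 725, so (2,5) = 85.
Using main diagonal: 95 + 125 + 155 + 190 + ? → (4,4) = 725 − 565 = 160.
The remaining cell in row 2 is (2,3) = 725 − 530 = 195.
Row 4 needs 725; the known cells sum to 635, so (4,3) = 90.
Column 3 needs 725; the known cells sum to 550, so (5,3) = 175.
From column 4, 725 − (140 + 100 + 160 + 120) gives (1,4) = 205.
Using row 1: 95 + 110 + 205 + 150 + ? → (1,2) = 725 − 560 = 165.
Row 5: 135 + 175 + 120 + 190 + ? = 725, so (5,2) = 105.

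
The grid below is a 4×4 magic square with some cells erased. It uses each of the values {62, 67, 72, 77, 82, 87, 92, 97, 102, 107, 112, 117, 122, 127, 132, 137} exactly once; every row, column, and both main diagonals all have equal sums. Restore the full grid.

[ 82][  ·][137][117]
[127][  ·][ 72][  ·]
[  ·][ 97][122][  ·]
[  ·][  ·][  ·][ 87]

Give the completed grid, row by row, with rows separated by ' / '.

The 16 entries sum to 1592, so each line sums to 1592/4 = 398.
Row 1: 82 + 137 + 117 + ? = 398, so (1,2) = 62.
The remaining cell in column 3 is (4,3) = 398 − 331 = 67.
From main diagonal, 398 − (82 + 122 + 87) gives (2,2) = 107.
Anti-diagonal: 117 + 72 + 97 + ? = 398, so (4,1) = 112.
Row 2: 127 + 107 + 72 + ? = 398, so (2,4) = 92.
Using row 4: 112 + 67 + 87 + ? → (4,2) = 398 − 266 = 132.
From column 1, 398 − (82 + 127 + 112) gives (3,1) = 77.
Column 4 needs 398; the known cells sum to 296, so (3,4) = 102.

82 62 137 117 / 127 107 72 92 / 77 97 122 102 / 112 132 67 87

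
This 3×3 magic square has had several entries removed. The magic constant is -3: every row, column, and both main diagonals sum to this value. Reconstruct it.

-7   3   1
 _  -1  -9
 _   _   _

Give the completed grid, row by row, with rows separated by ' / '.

From row 2, -3 − (-1 + (-9)) gives (2,1) = 7.
Column 1: -7 + 7 + ? = -3, so (3,1) = -3.
Using column 2: 3 + (-1) + ? → (3,2) = -3 − 2 = -5.
The remaining cell in column 3 is (3,3) = -3 − (-8) = 5.

-7 3 1 / 7 -1 -9 / -3 -5 5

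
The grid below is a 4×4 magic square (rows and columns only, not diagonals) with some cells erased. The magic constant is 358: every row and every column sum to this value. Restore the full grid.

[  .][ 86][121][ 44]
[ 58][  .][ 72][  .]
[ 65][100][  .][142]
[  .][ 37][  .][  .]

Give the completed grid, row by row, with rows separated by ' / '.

Using row 1: 86 + 121 + 44 + ? → (1,1) = 358 − 251 = 107.
Row 3 needs 358; the known cells sum to 307, so (3,3) = 51.
Column 1: 107 + 58 + 65 + ? = 358, so (4,1) = 128.
Using column 2: 86 + 100 + 37 + ? → (2,2) = 358 − 223 = 135.
Column 3 needs 358; the known cells sum to 244, so (4,3) = 114.
Row 2 must total 358; the given cells sum to 265, so (2,4) = 93.
Row 4 must total 358; the given cells sum to 279, so (4,4) = 79.

107 86 121 44 / 58 135 72 93 / 65 100 51 142 / 128 37 114 79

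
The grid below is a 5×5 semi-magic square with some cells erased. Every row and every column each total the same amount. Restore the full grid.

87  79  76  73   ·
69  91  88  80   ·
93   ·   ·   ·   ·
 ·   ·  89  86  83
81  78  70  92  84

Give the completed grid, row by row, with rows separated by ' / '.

87 79 76 73 90 / 69 91 88 80 77 / 93 85 82 74 71 / 75 72 89 86 83 / 81 78 70 92 84

Row 5 is already complete: 81 + 78 + 70 + 92 + 84 = 405, so that is the magic constant.
Row 1 needs 405; the known cells sum to 315, so (1,5) = 90.
Row 2 must total 405; the given cells sum to 328, so (2,5) = 77.
Column 1 needs 405; the known cells sum to 330, so (4,1) = 75.
Column 3: 76 + 88 + 89 + 70 + ? = 405, so (3,3) = 82.
Column 4 needs 405; the known cells sum to 331, so (3,4) = 74.
From column 5, 405 − (90 + 77 + 83 + 84) gives (3,5) = 71.
Row 3 needs 405; the known cells sum to 320, so (3,2) = 85.
From row 4, 405 − (75 + 89 + 86 + 83) gives (4,2) = 72.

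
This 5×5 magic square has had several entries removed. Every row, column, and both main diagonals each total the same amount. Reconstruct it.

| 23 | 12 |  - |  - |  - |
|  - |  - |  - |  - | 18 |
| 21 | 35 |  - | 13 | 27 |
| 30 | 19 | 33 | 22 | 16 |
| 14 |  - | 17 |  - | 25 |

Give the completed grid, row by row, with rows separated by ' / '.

Row 4 is already complete: 30 + 19 + 33 + 22 + 16 = 120, so that is the magic constant.
Row 3 must total 120; the given cells sum to 96, so (3,3) = 24.
Using column 1: 23 + 21 + 30 + 14 + ? → (2,1) = 120 − 88 = 32.
Column 5: 18 + 27 + 16 + 25 + ? = 120, so (1,5) = 34.
The remaining cell in main diagonal is (2,2) = 120 − 94 = 26.
Using anti-diagonal: 34 + 24 + 19 + 14 + ? → (2,4) = 120 − 91 = 29.
Using row 2: 32 + 26 + 29 + 18 + ? → (2,3) = 120 − 105 = 15.
The remaining cell in column 2 is (5,2) = 120 − 92 = 28.
From column 3, 120 − (15 + 24 + 33 + 17) gives (1,3) = 31.
The remaining cell in row 1 is (1,4) = 120 − 100 = 20.
Using row 5: 14 + 28 + 17 + 25 + ? → (5,4) = 120 − 84 = 36.

23 12 31 20 34 / 32 26 15 29 18 / 21 35 24 13 27 / 30 19 33 22 16 / 14 28 17 36 25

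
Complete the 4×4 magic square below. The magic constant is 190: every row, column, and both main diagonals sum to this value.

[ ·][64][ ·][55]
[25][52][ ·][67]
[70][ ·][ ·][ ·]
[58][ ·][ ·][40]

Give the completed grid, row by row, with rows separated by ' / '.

Row 2 must total 190; the given cells sum to 144, so (2,3) = 46.
Column 1 must total 190; the given cells sum to 153, so (1,1) = 37.
From column 4, 190 − (55 + 67 + 40) gives (3,4) = 28.
Main diagonal must total 190; the given cells sum to 129, so (3,3) = 61.
Anti-diagonal: 55 + 46 + 58 + ? = 190, so (3,2) = 31.
The remaining cell in row 1 is (1,3) = 190 − 156 = 34.
Column 2: 64 + 52 + 31 + ? = 190, so (4,2) = 43.
Using column 3: 34 + 46 + 61 + ? → (4,3) = 190 − 141 = 49.

37 64 34 55 / 25 52 46 67 / 70 31 61 28 / 58 43 49 40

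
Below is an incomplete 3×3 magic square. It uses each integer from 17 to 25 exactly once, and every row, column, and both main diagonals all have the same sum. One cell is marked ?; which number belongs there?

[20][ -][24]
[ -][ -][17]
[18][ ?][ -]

23

The entries are 17 through 25, which sum to 189, so each line sums to 189/3 = 63.
The remaining cell in row 1 is (1,2) = 63 − 44 = 19.
The remaining cell in column 1 is (2,1) = 63 − 38 = 25.
Column 3: 24 + 17 + ? = 63, so (3,3) = 22.
Using main diagonal: 20 + 22 + ? → (2,2) = 63 − 42 = 21.
Row 3 needs 63; the known cells sum to 40, so (3,2) = 23.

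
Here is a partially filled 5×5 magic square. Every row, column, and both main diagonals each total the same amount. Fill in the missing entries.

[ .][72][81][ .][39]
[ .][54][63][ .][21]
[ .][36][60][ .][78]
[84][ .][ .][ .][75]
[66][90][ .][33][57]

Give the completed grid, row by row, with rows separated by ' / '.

Column 5 is already complete: 39 + 21 + 78 + 75 + 57 = 270, so that is the magic constant.
Row 5 needs 270; the known cells sum to 246, so (5,3) = 24.
From column 2, 270 − (72 + 54 + 36 + 90) gives (4,2) = 18.
Column 3: 81 + 63 + 60 + 24 + ? = 270, so (4,3) = 42.
Using anti-diagonal: 39 + 60 + 18 + 66 + ? → (2,4) = 270 − 183 = 87.
Row 2: 54 + 63 + 87 + 21 + ? = 270, so (2,1) = 45.
The remaining cell in row 4 is (4,4) = 270 − 219 = 51.
From main diagonal, 270 − (54 + 60 + 51 + 57) gives (1,1) = 48.
Row 1 must total 270; the given cells sum to 240, so (1,4) = 30.
Column 1: 48 + 45 + 84 + 66 + ? = 270, so (3,1) = 27.
Using column 4: 30 + 87 + 51 + 33 + ? → (3,4) = 270 − 201 = 69.

48 72 81 30 39 / 45 54 63 87 21 / 27 36 60 69 78 / 84 18 42 51 75 / 66 90 24 33 57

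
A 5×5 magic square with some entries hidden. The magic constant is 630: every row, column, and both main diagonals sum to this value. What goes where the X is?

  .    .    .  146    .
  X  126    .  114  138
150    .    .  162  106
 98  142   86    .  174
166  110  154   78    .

From row 4, 630 − (98 + 142 + 86 + 174) gives (4,4) = 130.
Row 5 needs 630; the known cells sum to 508, so (5,5) = 122.
Column 5: 138 + 106 + 174 + 122 + ? = 630, so (1,5) = 90.
Anti-diagonal needs 630; the known cells sum to 512, so (3,3) = 118.
Row 3: 150 + 118 + 162 + 106 + ? = 630, so (3,2) = 94.
Using column 2: 126 + 94 + 142 + 110 + ? → (1,2) = 630 − 472 = 158.
The remaining cell in main diagonal is (1,1) = 630 − 496 = 134.
From row 1, 630 − (134 + 158 + 146 + 90) gives (1,3) = 102.
Column 1: 134 + 150 + 98 + 166 + ? = 630, so (2,1) = 82.

82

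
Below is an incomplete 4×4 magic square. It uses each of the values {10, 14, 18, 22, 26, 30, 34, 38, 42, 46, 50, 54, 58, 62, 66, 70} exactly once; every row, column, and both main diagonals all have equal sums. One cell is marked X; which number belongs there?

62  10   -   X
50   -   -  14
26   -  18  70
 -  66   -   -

The 16 entries sum to 640, so each line sums to 640/4 = 160.
Using row 3: 26 + 18 + 70 + ? → (3,2) = 160 − 114 = 46.
Using column 1: 62 + 50 + 26 + ? → (4,1) = 160 − 138 = 22.
The remaining cell in column 2 is (2,2) = 160 − 122 = 38.
Using main diagonal: 62 + 38 + 18 + ? → (4,4) = 160 − 118 = 42.
Row 2 needs 160; the known cells sum to 102, so (2,3) = 58.
The remaining cell in row 4 is (4,3) = 160 − 130 = 30.
Column 3 needs 160; the known cells sum to 106, so (1,3) = 54.
The remaining cell in column 4 is (1,4) = 160 − 126 = 34.

34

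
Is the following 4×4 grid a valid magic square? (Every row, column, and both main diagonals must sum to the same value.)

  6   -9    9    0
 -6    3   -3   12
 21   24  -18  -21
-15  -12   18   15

Yes

Row 1: 6 + (-9) + 9 + 0 = 6.
Row 2: -6 + 3 + (-3) + 12 = 6.
Row 3: 21 + 24 + (-18) + (-21) = 6.
Row 4: -15 + (-12) + 18 + 15 = 6.
Column 1: 6 + (-6) + 21 + (-15) = 6.
Column 2: -9 + 3 + 24 + (-12) = 6.
Column 3: 9 + (-3) + (-18) + 18 = 6.
Column 4: 0 + 12 + (-21) + 15 = 6.
Main diagonal: 6 + 3 + (-18) + 15 = 6.
Anti-diagonal: 0 + (-3) + 24 + (-15) = 6.
All lines sum to 6.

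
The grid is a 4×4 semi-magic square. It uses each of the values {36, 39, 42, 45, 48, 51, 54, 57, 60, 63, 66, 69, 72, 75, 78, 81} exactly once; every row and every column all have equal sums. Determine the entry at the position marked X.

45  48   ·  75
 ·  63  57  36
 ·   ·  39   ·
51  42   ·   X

69

The 16 entries sum to 936, so each line sums to 936/4 = 234.
The remaining cell in row 1 is (1,3) = 234 − 168 = 66.
From row 2, 234 − (63 + 57 + 36) gives (2,1) = 78.
From column 1, 234 − (45 + 78 + 51) gives (3,1) = 60.
The remaining cell in column 2 is (3,2) = 234 − 153 = 81.
Using column 3: 66 + 57 + 39 + ? → (4,3) = 234 − 162 = 72.
Row 3 must total 234; the given cells sum to 180, so (3,4) = 54.
Row 4: 51 + 42 + 72 + ? = 234, so (4,4) = 69.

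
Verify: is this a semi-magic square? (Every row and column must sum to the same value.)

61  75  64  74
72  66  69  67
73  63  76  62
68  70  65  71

Yes

Row 1: 61 + 75 + 64 + 74 = 274.
Row 2: 72 + 66 + 69 + 67 = 274.
Row 3: 73 + 63 + 76 + 62 = 274.
Row 4: 68 + 70 + 65 + 71 = 274.
Column 1: 61 + 72 + 73 + 68 = 274.
Column 2: 75 + 66 + 63 + 70 = 274.
Column 3: 64 + 69 + 76 + 65 = 274.
Column 4: 74 + 67 + 62 + 71 = 274.
All lines sum to 274.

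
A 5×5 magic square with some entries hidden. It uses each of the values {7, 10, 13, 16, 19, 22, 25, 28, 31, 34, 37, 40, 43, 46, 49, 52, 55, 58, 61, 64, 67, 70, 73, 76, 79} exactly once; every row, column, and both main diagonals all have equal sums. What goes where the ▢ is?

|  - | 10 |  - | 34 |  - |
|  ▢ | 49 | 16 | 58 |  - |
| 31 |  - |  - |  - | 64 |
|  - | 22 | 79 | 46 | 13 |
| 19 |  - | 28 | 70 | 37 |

67

The 25 entries sum to 1075, so each line sums to 1075/5 = 215.
The remaining cell in row 4 is (4,1) = 215 − 160 = 55.
From row 5, 215 − (19 + 28 + 70 + 37) gives (5,2) = 61.
From column 2, 215 − (10 + 49 + 22 + 61) gives (3,2) = 73.
From column 4, 215 − (34 + 58 + 46 + 70) gives (3,4) = 7.
Row 3 needs 215; the known cells sum to 175, so (3,3) = 40.
Column 3 needs 215; the known cells sum to 163, so (1,3) = 52.
From main diagonal, 215 − (49 + 40 + 46 + 37) gives (1,1) = 43.
Anti-diagonal must total 215; the given cells sum to 139, so (1,5) = 76.
Column 1 must total 215; the given cells sum to 148, so (2,1) = 67.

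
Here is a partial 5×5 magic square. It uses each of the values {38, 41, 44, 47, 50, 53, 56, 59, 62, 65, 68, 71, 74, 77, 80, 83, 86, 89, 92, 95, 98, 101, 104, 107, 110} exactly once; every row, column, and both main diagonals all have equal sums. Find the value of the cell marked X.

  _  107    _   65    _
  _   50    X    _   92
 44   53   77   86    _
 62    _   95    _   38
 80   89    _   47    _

The 25 entries sum to 1850, so each line sums to 1850/5 = 370.
Row 3: 44 + 53 + 77 + 86 + ? = 370, so (3,5) = 110.
The remaining cell in column 2 is (4,2) = 370 − 299 = 71.
Row 4 must total 370; the given cells sum to 266, so (4,4) = 104.
From column 4, 370 − (65 + 86 + 104 + 47) gives (2,4) = 68.
Using anti-diagonal: 68 + 77 + 71 + 80 + ? → (1,5) = 370 − 296 = 74.
Column 5 must total 370; the given cells sum to 314, so (5,5) = 56.
From main diagonal, 370 − (50 + 77 + 104 + 56) gives (1,1) = 83.
Row 1: 83 + 107 + 65 + 74 + ? = 370, so (1,3) = 41.
From row 5, 370 − (80 + 89 + 47 + 56) gives (5,3) = 98.
Column 1 needs 370; the known cells sum to 269, so (2,1) = 101.
Using column 3: 41 + 77 + 95 + 98 + ? → (2,3) = 370 − 311 = 59.

59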